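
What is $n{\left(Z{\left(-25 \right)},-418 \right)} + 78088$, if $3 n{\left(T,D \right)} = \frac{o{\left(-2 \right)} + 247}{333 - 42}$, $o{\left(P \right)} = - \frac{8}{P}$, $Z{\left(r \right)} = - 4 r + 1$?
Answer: $\frac{68171075}{873} \approx 78088.0$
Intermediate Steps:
$Z{\left(r \right)} = 1 - 4 r$
$n{\left(T,D \right)} = \frac{251}{873}$ ($n{\left(T,D \right)} = \frac{\left(- \frac{8}{-2} + 247\right) \frac{1}{333 - 42}}{3} = \frac{\left(\left(-8\right) \left(- \frac{1}{2}\right) + 247\right) \frac{1}{291}}{3} = \frac{\left(4 + 247\right) \frac{1}{291}}{3} = \frac{251 \cdot \frac{1}{291}}{3} = \frac{1}{3} \cdot \frac{251}{291} = \frac{251}{873}$)
$n{\left(Z{\left(-25 \right)},-418 \right)} + 78088 = \frac{251}{873} + 78088 = \frac{68171075}{873}$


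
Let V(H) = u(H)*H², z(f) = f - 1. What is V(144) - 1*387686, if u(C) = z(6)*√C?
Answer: 856474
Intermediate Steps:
z(f) = -1 + f
u(C) = 5*√C (u(C) = (-1 + 6)*√C = 5*√C)
V(H) = 5*H^(5/2) (V(H) = (5*√H)*H² = 5*H^(5/2))
V(144) - 1*387686 = 5*144^(5/2) - 1*387686 = 5*248832 - 387686 = 1244160 - 387686 = 856474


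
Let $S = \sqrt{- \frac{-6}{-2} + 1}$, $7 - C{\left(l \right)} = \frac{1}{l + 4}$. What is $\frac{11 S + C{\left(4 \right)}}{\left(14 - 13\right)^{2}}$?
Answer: $\frac{55}{8} + 11 i \sqrt{2} \approx 6.875 + 15.556 i$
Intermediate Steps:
$C{\left(l \right)} = 7 - \frac{1}{4 + l}$ ($C{\left(l \right)} = 7 - \frac{1}{l + 4} = 7 - \frac{1}{4 + l}$)
$S = i \sqrt{2}$ ($S = \sqrt{- \frac{\left(-6\right) \left(-1\right)}{2} + 1} = \sqrt{\left(-1\right) 3 + 1} = \sqrt{-3 + 1} = \sqrt{-2} = i \sqrt{2} \approx 1.4142 i$)
$\frac{11 S + C{\left(4 \right)}}{\left(14 - 13\right)^{2}} = \frac{11 i \sqrt{2} + \frac{27 + 7 \cdot 4}{4 + 4}}{\left(14 - 13\right)^{2}} = \frac{11 i \sqrt{2} + \frac{27 + 28}{8}}{1^{2}} = \frac{11 i \sqrt{2} + \frac{1}{8} \cdot 55}{1} = \left(11 i \sqrt{2} + \frac{55}{8}\right) 1 = \left(\frac{55}{8} + 11 i \sqrt{2}\right) 1 = \frac{55}{8} + 11 i \sqrt{2}$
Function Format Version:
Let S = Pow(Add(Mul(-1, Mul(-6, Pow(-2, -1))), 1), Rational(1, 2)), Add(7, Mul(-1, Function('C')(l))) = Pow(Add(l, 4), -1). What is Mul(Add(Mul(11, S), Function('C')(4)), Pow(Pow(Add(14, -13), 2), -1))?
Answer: Add(Rational(55, 8), Mul(11, I, Pow(2, Rational(1, 2)))) ≈ Add(6.8750, Mul(15.556, I))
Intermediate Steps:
Function('C')(l) = Add(7, Mul(-1, Pow(Add(4, l), -1))) (Function('C')(l) = Add(7, Mul(-1, Pow(Add(l, 4), -1))) = Add(7, Mul(-1, Pow(Add(4, l), -1))))
S = Mul(I, Pow(2, Rational(1, 2))) (S = Pow(Add(Mul(-1, Mul(-6, Rational(-1, 2))), 1), Rational(1, 2)) = Pow(Add(Mul(-1, 3), 1), Rational(1, 2)) = Pow(Add(-3, 1), Rational(1, 2)) = Pow(-2, Rational(1, 2)) = Mul(I, Pow(2, Rational(1, 2))) ≈ Mul(1.4142, I))
Mul(Add(Mul(11, S), Function('C')(4)), Pow(Pow(Add(14, -13), 2), -1)) = Mul(Add(Mul(11, Mul(I, Pow(2, Rational(1, 2)))), Mul(Pow(Add(4, 4), -1), Add(27, Mul(7, 4)))), Pow(Pow(Add(14, -13), 2), -1)) = Mul(Add(Mul(11, I, Pow(2, Rational(1, 2))), Mul(Pow(8, -1), Add(27, 28))), Pow(Pow(1, 2), -1)) = Mul(Add(Mul(11, I, Pow(2, Rational(1, 2))), Mul(Rational(1, 8), 55)), Pow(1, -1)) = Mul(Add(Mul(11, I, Pow(2, Rational(1, 2))), Rational(55, 8)), 1) = Mul(Add(Rational(55, 8), Mul(11, I, Pow(2, Rational(1, 2)))), 1) = Add(Rational(55, 8), Mul(11, I, Pow(2, Rational(1, 2))))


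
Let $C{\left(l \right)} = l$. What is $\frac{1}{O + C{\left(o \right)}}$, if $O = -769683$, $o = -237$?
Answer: $- \frac{1}{769920} \approx -1.2988 \cdot 10^{-6}$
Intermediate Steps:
$\frac{1}{O + C{\left(o \right)}} = \frac{1}{-769683 - 237} = \frac{1}{-769920} = - \frac{1}{769920}$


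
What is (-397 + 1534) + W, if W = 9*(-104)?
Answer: 201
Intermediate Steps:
W = -936
(-397 + 1534) + W = (-397 + 1534) - 936 = 1137 - 936 = 201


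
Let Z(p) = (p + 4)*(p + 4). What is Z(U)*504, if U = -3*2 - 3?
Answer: 12600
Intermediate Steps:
U = -9 (U = -6 - 3 = -9)
Z(p) = (4 + p)² (Z(p) = (4 + p)*(4 + p) = (4 + p)²)
Z(U)*504 = (4 - 9)²*504 = (-5)²*504 = 25*504 = 12600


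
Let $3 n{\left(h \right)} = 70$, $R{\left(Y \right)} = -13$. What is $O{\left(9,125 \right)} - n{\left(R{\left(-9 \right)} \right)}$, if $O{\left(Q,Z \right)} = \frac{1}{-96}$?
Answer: $- \frac{747}{32} \approx -23.344$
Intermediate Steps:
$O{\left(Q,Z \right)} = - \frac{1}{96}$
$n{\left(h \right)} = \frac{70}{3}$ ($n{\left(h \right)} = \frac{1}{3} \cdot 70 = \frac{70}{3}$)
$O{\left(9,125 \right)} - n{\left(R{\left(-9 \right)} \right)} = - \frac{1}{96} - \frac{70}{3} = - \frac{747}{32}$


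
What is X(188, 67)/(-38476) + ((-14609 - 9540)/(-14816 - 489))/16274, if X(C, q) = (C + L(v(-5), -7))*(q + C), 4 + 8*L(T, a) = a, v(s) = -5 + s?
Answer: -47409305473579/38333418717280 ≈ -1.2368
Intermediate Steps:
L(T, a) = -½ + a/8
X(C, q) = (-11/8 + C)*(C + q) (X(C, q) = (C + (-½ + (⅛)*(-7)))*(q + C) = (C + (-½ - 7/8))*(C + q) = (C - 11/8)*(C + q) = (-11/8 + C)*(C + q))
X(188, 67)/(-38476) + ((-14609 - 9540)/(-14816 - 489))/16274 = (188² - 11/8*188 - 11/8*67 + 188*67)/(-38476) + ((-14609 - 9540)/(-14816 - 489))/16274 = (35344 - 517/2 - 737/8 + 12596)*(-1/38476) - 24149/(-15305)*(1/16274) = (380715/8)*(-1/38476) - 24149*(-1/15305)*(1/16274) = -380715/307808 + (24149/15305)*(1/16274) = -380715/307808 + 24149/249073570 = -47409305473579/38333418717280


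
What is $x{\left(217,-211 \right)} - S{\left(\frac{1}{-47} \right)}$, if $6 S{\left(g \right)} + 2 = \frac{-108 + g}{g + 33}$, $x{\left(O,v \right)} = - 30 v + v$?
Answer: $\frac{56914877}{9300} \approx 6119.9$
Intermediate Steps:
$x{\left(O,v \right)} = - 29 v$
$S{\left(g \right)} = - \frac{1}{3} + \frac{-108 + g}{6 \left(33 + g\right)}$ ($S{\left(g \right)} = - \frac{1}{3} + \frac{\left(-108 + g\right) \frac{1}{g + 33}}{6} = - \frac{1}{3} + \frac{\left(-108 + g\right) \frac{1}{33 + g}}{6} = - \frac{1}{3} + \frac{\frac{1}{33 + g} \left(-108 + g\right)}{6} = - \frac{1}{3} + \frac{-108 + g}{6 \left(33 + g\right)}$)
$x{\left(217,-211 \right)} - S{\left(\frac{1}{-47} \right)} = \left(-29\right) \left(-211\right) - \frac{-174 - \frac{1}{-47}}{6 \left(33 + \frac{1}{-47}\right)} = 6119 - \frac{-174 - - \frac{1}{47}}{6 \left(33 - \frac{1}{47}\right)} = 6119 - \frac{-174 + \frac{1}{47}}{6 \cdot \frac{1550}{47}} = 6119 - \frac{1}{6} \cdot \frac{47}{1550} \left(- \frac{8177}{47}\right) = 6119 - - \frac{8177}{9300} = 6119 + \frac{8177}{9300} = \frac{56914877}{9300}$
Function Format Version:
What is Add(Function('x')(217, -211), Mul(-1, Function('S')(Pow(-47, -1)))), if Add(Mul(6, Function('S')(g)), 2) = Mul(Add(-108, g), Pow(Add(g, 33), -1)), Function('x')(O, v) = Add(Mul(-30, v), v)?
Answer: Rational(56914877, 9300) ≈ 6119.9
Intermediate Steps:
Function('x')(O, v) = Mul(-29, v)
Function('S')(g) = Add(Rational(-1, 3), Mul(Rational(1, 6), Pow(Add(33, g), -1), Add(-108, g))) (Function('S')(g) = Add(Rational(-1, 3), Mul(Rational(1, 6), Mul(Add(-108, g), Pow(Add(g, 33), -1)))) = Add(Rational(-1, 3), Mul(Rational(1, 6), Mul(Add(-108, g), Pow(Add(33, g), -1)))) = Add(Rational(-1, 3), Mul(Rational(1, 6), Mul(Pow(Add(33, g), -1), Add(-108, g)))) = Add(Rational(-1, 3), Mul(Rational(1, 6), Pow(Add(33, g), -1), Add(-108, g))))
Add(Function('x')(217, -211), Mul(-1, Function('S')(Pow(-47, -1)))) = Add(Mul(-29, -211), Mul(-1, Mul(Rational(1, 6), Pow(Add(33, Pow(-47, -1)), -1), Add(-174, Mul(-1, Pow(-47, -1)))))) = Add(6119, Mul(-1, Mul(Rational(1, 6), Pow(Add(33, Rational(-1, 47)), -1), Add(-174, Mul(-1, Rational(-1, 47)))))) = Add(6119, Mul(-1, Mul(Rational(1, 6), Pow(Rational(1550, 47), -1), Add(-174, Rational(1, 47))))) = Add(6119, Mul(-1, Mul(Rational(1, 6), Rational(47, 1550), Rational(-8177, 47)))) = Add(6119, Mul(-1, Rational(-8177, 9300))) = Add(6119, Rational(8177, 9300)) = Rational(56914877, 9300)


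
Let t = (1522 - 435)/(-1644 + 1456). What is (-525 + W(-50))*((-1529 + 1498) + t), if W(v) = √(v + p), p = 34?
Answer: 3630375/188 - 6915*I/47 ≈ 19311.0 - 147.13*I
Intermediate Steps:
t = -1087/188 (t = 1087/(-188) = 1087*(-1/188) = -1087/188 ≈ -5.7819)
W(v) = √(34 + v) (W(v) = √(v + 34) = √(34 + v))
(-525 + W(-50))*((-1529 + 1498) + t) = (-525 + √(34 - 50))*((-1529 + 1498) - 1087/188) = (-525 + √(-16))*(-31 - 1087/188) = (-525 + 4*I)*(-6915/188) = 3630375/188 - 6915*I/47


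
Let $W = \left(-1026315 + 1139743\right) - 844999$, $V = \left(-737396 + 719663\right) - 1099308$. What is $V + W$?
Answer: $-1848612$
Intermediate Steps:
$V = -1117041$ ($V = -17733 - 1099308 = -1117041$)
$W = -731571$ ($W = 113428 - 844999 = -731571$)
$V + W = -1117041 - 731571 = -1848612$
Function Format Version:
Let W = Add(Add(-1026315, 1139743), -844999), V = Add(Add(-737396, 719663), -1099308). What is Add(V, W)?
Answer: -1848612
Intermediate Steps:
V = -1117041 (V = Add(-17733, -1099308) = -1117041)
W = -731571 (W = Add(113428, -844999) = -731571)
Add(V, W) = Add(-1117041, -731571) = -1848612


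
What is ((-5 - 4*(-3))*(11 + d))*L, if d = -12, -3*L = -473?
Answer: -3311/3 ≈ -1103.7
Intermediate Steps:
L = 473/3 (L = -⅓*(-473) = 473/3 ≈ 157.67)
((-5 - 4*(-3))*(11 + d))*L = ((-5 - 4*(-3))*(11 - 12))*(473/3) = ((-5 + 12)*(-1))*(473/3) = (7*(-1))*(473/3) = -7*473/3 = -3311/3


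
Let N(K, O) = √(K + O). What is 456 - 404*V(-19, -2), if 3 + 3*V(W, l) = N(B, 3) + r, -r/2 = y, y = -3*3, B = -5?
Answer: -1564 - 404*I*√2/3 ≈ -1564.0 - 190.45*I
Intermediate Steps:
y = -9
r = 18 (r = -2*(-9) = 18)
V(W, l) = 5 + I*√2/3 (V(W, l) = -1 + (√(-5 + 3) + 18)/3 = -1 + (√(-2) + 18)/3 = -1 + (I*√2 + 18)/3 = -1 + (18 + I*√2)/3 = -1 + (6 + I*√2/3) = 5 + I*√2/3)
456 - 404*V(-19, -2) = 456 - 404*(5 + I*√2/3) = 456 + (-2020 - 404*I*√2/3) = -1564 - 404*I*√2/3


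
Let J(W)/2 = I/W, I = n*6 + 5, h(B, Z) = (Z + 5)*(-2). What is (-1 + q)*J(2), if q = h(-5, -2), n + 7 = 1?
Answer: 217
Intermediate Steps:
n = -6 (n = -7 + 1 = -6)
h(B, Z) = -10 - 2*Z (h(B, Z) = (5 + Z)*(-2) = -10 - 2*Z)
q = -6 (q = -10 - 2*(-2) = -10 + 4 = -6)
I = -31 (I = -6*6 + 5 = -36 + 5 = -31)
J(W) = -62/W (J(W) = 2*(-31/W) = -62/W)
(-1 + q)*J(2) = (-1 - 6)*(-62/2) = -(-434)/2 = -7*(-31) = 217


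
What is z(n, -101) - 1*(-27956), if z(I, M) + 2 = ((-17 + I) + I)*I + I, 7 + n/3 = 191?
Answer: 628530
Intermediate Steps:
n = 552 (n = -21 + 3*191 = -21 + 573 = 552)
z(I, M) = -2 + I + I*(-17 + 2*I) (z(I, M) = -2 + (((-17 + I) + I)*I + I) = -2 + ((-17 + 2*I)*I + I) = -2 + (I*(-17 + 2*I) + I) = -2 + (I + I*(-17 + 2*I)) = -2 + I + I*(-17 + 2*I))
z(n, -101) - 1*(-27956) = (-2 - 16*552 + 2*552**2) - 1*(-27956) = (-2 - 8832 + 2*304704) + 27956 = (-2 - 8832 + 609408) + 27956 = 600574 + 27956 = 628530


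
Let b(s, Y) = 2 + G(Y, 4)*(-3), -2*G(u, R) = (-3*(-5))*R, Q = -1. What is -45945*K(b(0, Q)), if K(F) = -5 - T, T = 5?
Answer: 459450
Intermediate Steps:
G(u, R) = -15*R/2 (G(u, R) = -(-3*(-5))*R/2 = -15*R/2)
b(s, Y) = 92 (b(s, Y) = 2 - 15/2*4*(-3) = 2 - 30*(-3) = 2 + 90 = 92)
K(F) = -10 (K(F) = -5 - 1*5 = -5 - 5 = -10)
-45945*K(b(0, Q)) = -45945*(-10) = 459450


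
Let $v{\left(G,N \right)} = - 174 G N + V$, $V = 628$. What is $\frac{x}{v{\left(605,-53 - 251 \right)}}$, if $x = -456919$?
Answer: $- \frac{456919}{32002708} \approx -0.014278$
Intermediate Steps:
$v{\left(G,N \right)} = 628 - 174 G N$ ($v{\left(G,N \right)} = - 174 G N + 628 = 628 - 174 G N$)
$\frac{x}{v{\left(605,-53 - 251 \right)}} = - \frac{456919}{628 - 105270 \left(-53 - 251\right)} = - \frac{456919}{628 - 105270 \left(-304\right)} = - \frac{456919}{628 + 32002080} = - \frac{456919}{32002708}$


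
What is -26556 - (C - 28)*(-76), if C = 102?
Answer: -20932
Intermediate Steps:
-26556 - (C - 28)*(-76) = -26556 - (102 - 28)*(-76) = -26556 - 74*(-76) = -26556 - 1*(-5624) = -26556 + 5624 = -20932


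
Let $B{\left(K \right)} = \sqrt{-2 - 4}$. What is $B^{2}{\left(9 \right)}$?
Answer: $-6$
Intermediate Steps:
$B{\left(K \right)} = i \sqrt{6}$ ($B{\left(K \right)} = \sqrt{-6} = i \sqrt{6}$)
$B^{2}{\left(9 \right)} = \left(i \sqrt{6}\right)^{2} = -6$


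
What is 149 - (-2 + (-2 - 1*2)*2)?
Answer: 159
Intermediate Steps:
149 - (-2 + (-2 - 1*2)*2) = 149 - (-2 + (-2 - 2)*2) = 149 - (-2 - 4*2) = 149 - (-2 - 8) = 149 - 1*(-10) = 149 + 10 = 159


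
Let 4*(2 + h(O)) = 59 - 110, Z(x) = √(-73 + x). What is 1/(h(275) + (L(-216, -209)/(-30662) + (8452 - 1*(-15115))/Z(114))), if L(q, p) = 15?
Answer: 2274318220756/2088635128412489543 + 88626837345392*√41/2088635128412489543 ≈ 0.00027279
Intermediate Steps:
h(O) = -59/4 (h(O) = -2 + (59 - 110)/4 = -2 + (¼)*(-51) = -2 - 51/4 = -59/4)
1/(h(275) + (L(-216, -209)/(-30662) + (8452 - 1*(-15115))/Z(114))) = 1/(-59/4 + (15/(-30662) + (8452 - 1*(-15115))/(√(-73 + 114)))) = 1/(-59/4 + (15*(-1/30662) + (8452 + 15115)/(√41))) = 1/(-59/4 + (-15/30662 + 23567*(√41/41))) = 1/(-59/4 + (-15/30662 + 23567*√41/41)) = 1/(-904559/61324 + 23567*√41/41)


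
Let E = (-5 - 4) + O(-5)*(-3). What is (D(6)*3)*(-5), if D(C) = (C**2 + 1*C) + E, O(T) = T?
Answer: -720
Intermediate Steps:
E = 6 (E = (-5 - 4) - 5*(-3) = -9 + 15 = 6)
D(C) = 6 + C + C**2 (D(C) = (C**2 + 1*C) + 6 = (C**2 + C) + 6 = (C + C**2) + 6 = 6 + C + C**2)
(D(6)*3)*(-5) = ((6 + 6 + 6**2)*3)*(-5) = ((6 + 6 + 36)*3)*(-5) = (48*3)*(-5) = 144*(-5) = -720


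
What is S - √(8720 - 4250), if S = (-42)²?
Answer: 1764 - √4470 ≈ 1697.1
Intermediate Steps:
S = 1764
S - √(8720 - 4250) = 1764 - √(8720 - 4250) = 1764 - √4470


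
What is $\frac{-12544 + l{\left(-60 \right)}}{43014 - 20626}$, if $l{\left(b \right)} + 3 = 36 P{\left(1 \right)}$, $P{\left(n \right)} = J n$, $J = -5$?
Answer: $- \frac{12727}{22388} \approx -0.56847$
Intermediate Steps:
$P{\left(n \right)} = - 5 n$
$l{\left(b \right)} = -183$ ($l{\left(b \right)} = -3 + 36 \left(\left(-5\right) 1\right) = -3 + 36 \left(-5\right) = -3 - 180 = -183$)
$\frac{-12544 + l{\left(-60 \right)}}{43014 - 20626} = \frac{-12544 - 183}{43014 - 20626} = - \frac{12727}{22388}$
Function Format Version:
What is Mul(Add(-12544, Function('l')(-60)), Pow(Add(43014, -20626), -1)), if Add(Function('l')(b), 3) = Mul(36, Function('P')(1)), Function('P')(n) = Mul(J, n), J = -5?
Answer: Rational(-12727, 22388) ≈ -0.56847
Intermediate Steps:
Function('P')(n) = Mul(-5, n)
Function('l')(b) = -183 (Function('l')(b) = Add(-3, Mul(36, Mul(-5, 1))) = Add(-3, Mul(36, -5)) = Add(-3, -180) = -183)
Mul(Add(-12544, Function('l')(-60)), Pow(Add(43014, -20626), -1)) = Mul(Add(-12544, -183), Pow(Add(43014, -20626), -1)) = Mul(-12727, Pow(22388, -1)) = Mul(-12727, Rational(1, 22388)) = Rational(-12727, 22388)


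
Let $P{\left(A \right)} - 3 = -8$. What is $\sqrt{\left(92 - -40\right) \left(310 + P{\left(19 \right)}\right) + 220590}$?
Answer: $5 \sqrt{10434} \approx 510.73$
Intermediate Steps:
$P{\left(A \right)} = -5$ ($P{\left(A \right)} = 3 - 8 = -5$)
$\sqrt{\left(92 - -40\right) \left(310 + P{\left(19 \right)}\right) + 220590} = \sqrt{\left(92 - -40\right) \left(310 - 5\right) + 220590} = \sqrt{\left(92 + 40\right) 305 + 220590} = \sqrt{132 \cdot 305 + 220590} = \sqrt{40260 + 220590} = \sqrt{260850} = 5 \sqrt{10434}$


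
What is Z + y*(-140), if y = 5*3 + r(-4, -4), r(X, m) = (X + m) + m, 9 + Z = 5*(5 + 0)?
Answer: -404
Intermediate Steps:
Z = 16 (Z = -9 + 5*(5 + 0) = -9 + 5*5 = -9 + 25 = 16)
r(X, m) = X + 2*m
y = 3 (y = 5*3 + (-4 + 2*(-4)) = 15 + (-4 - 8) = 15 - 12 = 3)
Z + y*(-140) = 16 + 3*(-140) = 16 - 420 = -404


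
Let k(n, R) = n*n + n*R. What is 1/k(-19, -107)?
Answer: 1/2394 ≈ 0.00041771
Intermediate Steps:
k(n, R) = n**2 + R*n
1/k(-19, -107) = 1/(-19*(-107 - 19)) = 1/(-19*(-126)) = 1/2394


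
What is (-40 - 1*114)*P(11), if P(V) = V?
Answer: -1694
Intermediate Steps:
(-40 - 1*114)*P(11) = (-40 - 1*114)*11 = (-40 - 114)*11 = -154*11 = -1694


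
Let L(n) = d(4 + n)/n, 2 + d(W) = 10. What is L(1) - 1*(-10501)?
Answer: 10509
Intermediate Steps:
d(W) = 8 (d(W) = -2 + 10 = 8)
L(n) = 8/n
L(1) - 1*(-10501) = 8/1 - 1*(-10501) = 8*1 + 10501 = 8 + 10501 = 10509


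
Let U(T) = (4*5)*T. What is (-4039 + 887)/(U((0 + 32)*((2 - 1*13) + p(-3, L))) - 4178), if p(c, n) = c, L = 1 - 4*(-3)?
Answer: 1576/6569 ≈ 0.23991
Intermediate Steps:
L = 13 (L = 1 + 12 = 13)
U(T) = 20*T
(-4039 + 887)/(U((0 + 32)*((2 - 1*13) + p(-3, L))) - 4178) = (-4039 + 887)/(20*((0 + 32)*((2 - 1*13) - 3)) - 4178) = -3152/(20*(32*((2 - 13) - 3)) - 4178) = -3152/(20*(32*(-11 - 3)) - 4178) = -3152/(20*(32*(-14)) - 4178) = -3152/(20*(-448) - 4178) = -3152/(-8960 - 4178) = -3152/(-13138) = -3152*(-1/13138) = 1576/6569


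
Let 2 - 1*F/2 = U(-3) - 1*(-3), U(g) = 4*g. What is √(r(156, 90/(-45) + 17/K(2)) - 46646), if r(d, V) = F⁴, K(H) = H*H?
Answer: √187610 ≈ 433.14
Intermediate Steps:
K(H) = H²
F = 22 (F = 4 - 2*(4*(-3) - 1*(-3)) = 4 - 2*(-12 + 3) = 4 - 2*(-9) = 4 + 18 = 22)
r(d, V) = 234256 (r(d, V) = 22⁴ = 234256)
√(r(156, 90/(-45) + 17/K(2)) - 46646) = √(234256 - 46646) = √187610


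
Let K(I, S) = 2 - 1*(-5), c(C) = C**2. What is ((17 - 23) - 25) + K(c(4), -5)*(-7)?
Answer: -80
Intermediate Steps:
K(I, S) = 7 (K(I, S) = 2 + 5 = 7)
((17 - 23) - 25) + K(c(4), -5)*(-7) = ((17 - 23) - 25) + 7*(-7) = (-6 - 25) - 49 = -31 - 49 = -80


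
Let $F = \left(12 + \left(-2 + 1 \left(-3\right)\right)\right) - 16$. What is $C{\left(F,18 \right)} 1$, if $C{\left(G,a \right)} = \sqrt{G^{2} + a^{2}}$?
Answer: $9 \sqrt{5} \approx 20.125$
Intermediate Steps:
$F = -9$ ($F = \left(12 - 5\right) - 16 = 7 - 16 = -9$)
$C{\left(F,18 \right)} 1 = \sqrt{\left(-9\right)^{2} + 18^{2}} \cdot 1 = \sqrt{81 + 324} \cdot 1 = \sqrt{405} \cdot 1 = 9 \sqrt{5} \cdot 1 = 9 \sqrt{5}$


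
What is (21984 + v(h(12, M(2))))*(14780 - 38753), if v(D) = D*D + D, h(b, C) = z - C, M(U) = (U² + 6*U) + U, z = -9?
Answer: -543851478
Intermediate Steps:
M(U) = U² + 7*U
h(b, C) = -9 - C
v(D) = D + D² (v(D) = D² + D = D + D²)
(21984 + v(h(12, M(2))))*(14780 - 38753) = (21984 + (-9 - 2*(7 + 2))*(1 + (-9 - 2*(7 + 2))))*(14780 - 38753) = (21984 + (-9 - 2*9)*(1 + (-9 - 2*9)))*(-23973) = (21984 + (-9 - 1*18)*(1 + (-9 - 1*18)))*(-23973) = (21984 + (-9 - 18)*(1 + (-9 - 18)))*(-23973) = (21984 - 27*(1 - 27))*(-23973) = (21984 - 27*(-26))*(-23973) = (21984 + 702)*(-23973) = 22686*(-23973) = -543851478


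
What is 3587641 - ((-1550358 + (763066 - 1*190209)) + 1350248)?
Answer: 3214894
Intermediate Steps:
3587641 - ((-1550358 + (763066 - 1*190209)) + 1350248) = 3587641 - ((-1550358 + (763066 - 190209)) + 1350248) = 3587641 - ((-1550358 + 572857) + 1350248) = 3587641 - (-977501 + 1350248) = 3587641 - 1*372747 = 3587641 - 372747 = 3214894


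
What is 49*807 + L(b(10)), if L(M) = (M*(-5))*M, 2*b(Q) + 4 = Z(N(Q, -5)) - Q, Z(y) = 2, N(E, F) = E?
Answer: 39363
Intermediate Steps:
b(Q) = -1 - Q/2 (b(Q) = -2 + (2 - Q)/2 = -2 + (1 - Q/2) = -1 - Q/2)
L(M) = -5*M**2 (L(M) = (-5*M)*M = -5*M**2)
49*807 + L(b(10)) = 49*807 - 5*(-1 - 1/2*10)**2 = 39543 - 5*(-1 - 5)**2 = 39543 - 5*(-6)**2 = 39543 - 5*36 = 39543 - 180 = 39363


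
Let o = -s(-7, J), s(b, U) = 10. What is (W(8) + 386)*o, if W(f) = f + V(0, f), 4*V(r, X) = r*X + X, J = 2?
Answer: -3960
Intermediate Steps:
V(r, X) = X/4 + X*r/4 (V(r, X) = (r*X + X)/4 = (X*r + X)/4 = (X + X*r)/4 = X/4 + X*r/4)
W(f) = 5*f/4 (W(f) = f + f*(1 + 0)/4 = f + (1/4)*f*1 = f + f/4 = 5*f/4)
o = -10 (o = -1*10 = -10)
(W(8) + 386)*o = ((5/4)*8 + 386)*(-10) = (10 + 386)*(-10) = 396*(-10) = -3960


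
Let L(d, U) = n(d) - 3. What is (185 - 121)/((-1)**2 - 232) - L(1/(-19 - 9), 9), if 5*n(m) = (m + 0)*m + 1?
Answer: 65267/25872 ≈ 2.5227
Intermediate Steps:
n(m) = 1/5 + m**2/5 (n(m) = ((m + 0)*m + 1)/5 = (m*m + 1)/5 = (m**2 + 1)/5 = (1 + m**2)/5 = 1/5 + m**2/5)
L(d, U) = -14/5 + d**2/5 (L(d, U) = (1/5 + d**2/5) - 3 = -14/5 + d**2/5)
(185 - 121)/((-1)**2 - 232) - L(1/(-19 - 9), 9) = (185 - 121)/((-1)**2 - 232) - (-14/5 + (1/(-19 - 9))**2/5) = 64/(1 - 232) - (-14/5 + (1/(-28))**2/5) = 64/(-231) - (-14/5 + (-1/28)**2/5) = 64*(-1/231) - (-14/5 + (1/5)*(1/784)) = -64/231 - (-14/5 + 1/3920) = -64/231 - 1*(-2195/784) = -64/231 + 2195/784 = 65267/25872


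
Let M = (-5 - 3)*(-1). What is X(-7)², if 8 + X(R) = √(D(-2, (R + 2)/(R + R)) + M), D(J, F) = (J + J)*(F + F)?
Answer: 484/7 - 96*√7/7 ≈ 32.858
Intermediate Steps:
D(J, F) = 4*F*J (D(J, F) = (2*J)*(2*F) = 4*F*J)
M = 8 (M = -8*(-1) = 8)
X(R) = -8 + √(8 - 4*(2 + R)/R) (X(R) = -8 + √(4*((R + 2)/(R + R))*(-2) + 8) = -8 + √(4*((2 + R)/((2*R)))*(-2) + 8) = -8 + √(4*((2 + R)*(1/(2*R)))*(-2) + 8) = -8 + √(4*((2 + R)/(2*R))*(-2) + 8) = -8 + √(-4*(2 + R)/R + 8) = -8 + √(8 - 4*(2 + R)/R))
X(-7)² = (-8 + 2*√((-2 - 7)/(-7)))² = (-8 + 2*√(-⅐*(-9)))² = (-8 + 2*√(9/7))² = (-8 + 2*(3*√7/7))² = (-8 + 6*√7/7)²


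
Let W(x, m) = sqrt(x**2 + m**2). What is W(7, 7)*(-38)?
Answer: -266*sqrt(2) ≈ -376.18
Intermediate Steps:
W(x, m) = sqrt(m**2 + x**2)
W(7, 7)*(-38) = sqrt(7**2 + 7**2)*(-38) = sqrt(49 + 49)*(-38) = sqrt(98)*(-38) = (7*sqrt(2))*(-38) = -266*sqrt(2)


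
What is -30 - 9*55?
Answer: -525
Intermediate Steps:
-30 - 9*55 = -30 - 495 = -525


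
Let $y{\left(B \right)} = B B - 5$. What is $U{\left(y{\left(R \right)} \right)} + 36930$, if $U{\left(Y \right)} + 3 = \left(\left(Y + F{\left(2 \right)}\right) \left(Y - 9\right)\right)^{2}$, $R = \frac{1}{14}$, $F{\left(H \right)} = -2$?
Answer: $\frac{68638973457321}{1475789056} \approx 46510.0$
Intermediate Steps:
$R = \frac{1}{14} \approx 0.071429$
$y{\left(B \right)} = -5 + B^{2}$ ($y{\left(B \right)} = B^{2} - 5 = -5 + B^{2}$)
$U{\left(Y \right)} = -3 + \left(-9 + Y\right)^{2} \left(-2 + Y\right)^{2}$ ($U{\left(Y \right)} = -3 + \left(\left(Y - 2\right) \left(Y - 9\right)\right)^{2} = -3 + \left(\left(-2 + Y\right) \left(-9 + Y\right)\right)^{2} = -3 + \left(\left(-9 + Y\right) \left(-2 + Y\right)\right)^{2} = -3 + \left(-9 + Y\right)^{2} \left(-2 + Y\right)^{2}$)
$U{\left(y{\left(R \right)} \right)} + 36930 = \left(-3 + \left(-9 - \left(5 - \left(\frac{1}{14}\right)^{2}\right)\right)^{2} \left(-2 - \left(5 - \left(\frac{1}{14}\right)^{2}\right)\right)^{2}\right) + 36930 = \left(-3 + \left(-9 + \left(-5 + \frac{1}{196}\right)\right)^{2} \left(-2 + \left(-5 + \frac{1}{196}\right)\right)^{2}\right) + 36930 = \left(-3 + \left(-9 - \frac{979}{196}\right)^{2} \left(-2 - \frac{979}{196}\right)^{2}\right) + 36930 = \left(-3 + \left(- \frac{2743}{196}\right)^{2} \left(- \frac{1371}{196}\right)^{2}\right) + 36930 = \left(-3 + \frac{7524049}{38416} \cdot \frac{1879641}{38416}\right) + 36930 = \left(-3 + \frac{14142510986409}{1475789056}\right) + 36930 = \frac{14138083619241}{1475789056} + 36930 = \frac{68638973457321}{1475789056}$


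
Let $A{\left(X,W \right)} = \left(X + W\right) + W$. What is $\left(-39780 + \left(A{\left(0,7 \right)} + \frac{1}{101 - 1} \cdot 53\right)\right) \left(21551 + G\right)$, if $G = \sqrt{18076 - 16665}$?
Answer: $- \frac{85698564397}{100} - \frac{3976547 \sqrt{1411}}{100} \approx -8.5848 \cdot 10^{8}$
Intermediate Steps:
$G = \sqrt{1411} \approx 37.563$
$A{\left(X,W \right)} = X + 2 W$ ($A{\left(X,W \right)} = \left(W + X\right) + W = X + 2 W$)
$\left(-39780 + \left(A{\left(0,7 \right)} + \frac{1}{101 - 1} \cdot 53\right)\right) \left(21551 + G\right) = \left(-39780 + \left(\left(0 + 2 \cdot 7\right) + \frac{1}{101 - 1} \cdot 53\right)\right) \left(21551 + \sqrt{1411}\right) = \left(-39780 + \left(\left(0 + 14\right) + \frac{1}{100} \cdot 53\right)\right) \left(21551 + \sqrt{1411}\right) = \left(-39780 + \left(14 + \frac{1}{100} \cdot 53\right)\right) \left(21551 + \sqrt{1411}\right) = \left(-39780 + \left(14 + \frac{53}{100}\right)\right) \left(21551 + \sqrt{1411}\right) = \left(-39780 + \frac{1453}{100}\right) \left(21551 + \sqrt{1411}\right) = - \frac{3976547 \left(21551 + \sqrt{1411}\right)}{100} = - \frac{85698564397}{100} - \frac{3976547 \sqrt{1411}}{100}$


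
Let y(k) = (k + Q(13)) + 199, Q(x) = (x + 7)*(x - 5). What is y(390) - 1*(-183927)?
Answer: 184676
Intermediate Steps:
Q(x) = (-5 + x)*(7 + x) (Q(x) = (7 + x)*(-5 + x) = (-5 + x)*(7 + x))
y(k) = 359 + k (y(k) = (k + (-35 + 13**2 + 2*13)) + 199 = (k + (-35 + 169 + 26)) + 199 = (k + 160) + 199 = (160 + k) + 199 = 359 + k)
y(390) - 1*(-183927) = (359 + 390) - 1*(-183927) = 749 + 183927 = 184676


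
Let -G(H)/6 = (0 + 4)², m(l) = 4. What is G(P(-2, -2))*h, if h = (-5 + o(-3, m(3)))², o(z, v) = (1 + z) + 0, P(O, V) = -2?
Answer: -4704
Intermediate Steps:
G(H) = -96 (G(H) = -6*(0 + 4)² = -6*4² = -6*16 = -96)
o(z, v) = 1 + z
h = 49 (h = (-5 + (1 - 3))² = (-5 - 2)² = (-7)² = 49)
G(P(-2, -2))*h = -96*49 = -4704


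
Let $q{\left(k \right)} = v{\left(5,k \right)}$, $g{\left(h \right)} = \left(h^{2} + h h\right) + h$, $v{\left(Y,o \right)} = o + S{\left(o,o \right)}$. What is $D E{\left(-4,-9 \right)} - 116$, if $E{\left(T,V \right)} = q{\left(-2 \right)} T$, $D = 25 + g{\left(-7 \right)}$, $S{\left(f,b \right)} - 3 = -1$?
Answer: $-116$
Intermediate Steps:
$S{\left(f,b \right)} = 2$ ($S{\left(f,b \right)} = 3 - 1 = 2$)
$v{\left(Y,o \right)} = 2 + o$ ($v{\left(Y,o \right)} = o + 2 = 2 + o$)
$g{\left(h \right)} = h + 2 h^{2}$ ($g{\left(h \right)} = \left(h^{2} + h^{2}\right) + h = 2 h^{2} + h = h + 2 h^{2}$)
$q{\left(k \right)} = 2 + k$
$D = 116$ ($D = 25 - 7 \left(1 + 2 \left(-7\right)\right) = 25 - 7 \left(1 - 14\right) = 25 - -91 = 25 + 91 = 116$)
$E{\left(T,V \right)} = 0$ ($E{\left(T,V \right)} = \left(2 - 2\right) T = 0 T = 0$)
$D E{\left(-4,-9 \right)} - 116 = 116 \cdot 0 - 116 = 0 - 116 = -116$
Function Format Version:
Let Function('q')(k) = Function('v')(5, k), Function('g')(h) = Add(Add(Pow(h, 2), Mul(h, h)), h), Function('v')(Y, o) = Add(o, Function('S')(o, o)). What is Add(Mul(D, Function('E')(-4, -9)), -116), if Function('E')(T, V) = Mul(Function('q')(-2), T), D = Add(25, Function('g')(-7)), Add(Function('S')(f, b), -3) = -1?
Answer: -116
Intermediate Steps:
Function('S')(f, b) = 2 (Function('S')(f, b) = Add(3, -1) = 2)
Function('v')(Y, o) = Add(2, o) (Function('v')(Y, o) = Add(o, 2) = Add(2, o))
Function('g')(h) = Add(h, Mul(2, Pow(h, 2))) (Function('g')(h) = Add(Add(Pow(h, 2), Pow(h, 2)), h) = Add(Mul(2, Pow(h, 2)), h) = Add(h, Mul(2, Pow(h, 2))))
Function('q')(k) = Add(2, k)
D = 116 (D = Add(25, Mul(-7, Add(1, Mul(2, -7)))) = Add(25, Mul(-7, Add(1, -14))) = Add(25, Mul(-7, -13)) = Add(25, 91) = 116)
Function('E')(T, V) = 0 (Function('E')(T, V) = Mul(Add(2, -2), T) = Mul(0, T) = 0)
Add(Mul(D, Function('E')(-4, -9)), -116) = Add(Mul(116, 0), -116) = Add(0, -116) = -116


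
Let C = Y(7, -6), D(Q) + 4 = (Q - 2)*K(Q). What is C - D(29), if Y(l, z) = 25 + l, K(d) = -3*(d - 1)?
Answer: 2304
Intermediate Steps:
K(d) = 3 - 3*d (K(d) = -3*(-1 + d) = 3 - 3*d)
D(Q) = -4 + (-2 + Q)*(3 - 3*Q) (D(Q) = -4 + (Q - 2)*(3 - 3*Q) = -4 + (-2 + Q)*(3 - 3*Q))
C = 32 (C = 25 + 7 = 32)
C - D(29) = 32 - (-10 - 3*29² + 9*29) = 32 - (-10 - 3*841 + 261) = 32 - (-10 - 2523 + 261) = 32 - 1*(-2272) = 32 + 2272 = 2304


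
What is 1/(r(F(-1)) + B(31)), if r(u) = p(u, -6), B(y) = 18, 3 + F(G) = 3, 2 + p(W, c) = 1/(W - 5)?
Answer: 5/79 ≈ 0.063291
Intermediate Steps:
p(W, c) = -2 + 1/(-5 + W) (p(W, c) = -2 + 1/(W - 5) = -2 + 1/(-5 + W))
F(G) = 0 (F(G) = -3 + 3 = 0)
r(u) = (11 - 2*u)/(-5 + u)
1/(r(F(-1)) + B(31)) = 1/((11 - 2*0)/(-5 + 0) + 18) = 1/((11 + 0)/(-5) + 18) = 1/(-⅕*11 + 18) = 1/(-11/5 + 18) = 1/(79/5) = 5/79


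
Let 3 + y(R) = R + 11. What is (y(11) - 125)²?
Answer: 11236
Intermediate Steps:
y(R) = 8 + R (y(R) = -3 + (R + 11) = -3 + (11 + R) = 8 + R)
(y(11) - 125)² = ((8 + 11) - 125)² = (19 - 125)² = (-106)² = 11236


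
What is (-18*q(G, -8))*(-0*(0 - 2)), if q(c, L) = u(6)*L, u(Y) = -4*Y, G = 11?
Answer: 0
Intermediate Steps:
q(c, L) = -24*L (q(c, L) = (-4*6)*L = -24*L)
(-18*q(G, -8))*(-0*(0 - 2)) = (-(-432)*(-8))*(-0*(0 - 2)) = (-18*192)*(-0*(-2)) = -(-24192)*0 = -3456*0 = 0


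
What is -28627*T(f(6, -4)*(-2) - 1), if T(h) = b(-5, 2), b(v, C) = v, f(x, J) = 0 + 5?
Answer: 143135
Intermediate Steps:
f(x, J) = 5
T(h) = -5
-28627*T(f(6, -4)*(-2) - 1) = -28627*(-5) = 143135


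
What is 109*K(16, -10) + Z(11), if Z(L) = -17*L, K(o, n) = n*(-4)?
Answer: 4173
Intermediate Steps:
K(o, n) = -4*n
109*K(16, -10) + Z(11) = 109*(-4*(-10)) - 17*11 = 109*40 - 187 = 4360 - 187 = 4173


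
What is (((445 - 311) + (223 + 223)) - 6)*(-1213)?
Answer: -696262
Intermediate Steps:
(((445 - 311) + (223 + 223)) - 6)*(-1213) = ((134 + 446) - 6)*(-1213) = (580 - 6)*(-1213) = 574*(-1213) = -696262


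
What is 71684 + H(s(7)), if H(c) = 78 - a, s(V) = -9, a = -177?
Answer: 71939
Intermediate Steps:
H(c) = 255 (H(c) = 78 - 1*(-177) = 78 + 177 = 255)
71684 + H(s(7)) = 71684 + 255 = 71939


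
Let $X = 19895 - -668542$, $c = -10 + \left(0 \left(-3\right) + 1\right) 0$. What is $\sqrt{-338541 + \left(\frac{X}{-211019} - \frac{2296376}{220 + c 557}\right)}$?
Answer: $\frac{2 i \sqrt{1077345928639679821006}}{112895165} \approx 581.48 i$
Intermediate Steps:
$c = -10$ ($c = -10 + \left(0 + 1\right) 0 = -10 + 1 \cdot 0 = -10 + 0 = -10$)
$X = 688437$ ($X = 19895 + 668542 = 688437$)
$\sqrt{-338541 + \left(\frac{X}{-211019} - \frac{2296376}{220 + c 557}\right)} = \sqrt{-338541 - \left(\frac{688437}{211019} + \frac{2296376}{220 - 5570}\right)} = \sqrt{-338541 - \left(\frac{688437}{211019} + \frac{2296376}{-5350}\right)} = \sqrt{-338541 - - \frac{240447914597}{564475825}} = \sqrt{-338541 + \left(- \frac{688437}{211019} + \frac{1148188}{2675}\right)} = \sqrt{-338541 + \frac{240447914597}{564475825}} = \sqrt{- \frac{190857762356728}{564475825}} = \frac{2 i \sqrt{1077345928639679821006}}{112895165}$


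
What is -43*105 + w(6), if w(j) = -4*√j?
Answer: -4515 - 4*√6 ≈ -4524.8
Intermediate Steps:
-43*105 + w(6) = -43*105 - 4*√6 = -4515 - 4*√6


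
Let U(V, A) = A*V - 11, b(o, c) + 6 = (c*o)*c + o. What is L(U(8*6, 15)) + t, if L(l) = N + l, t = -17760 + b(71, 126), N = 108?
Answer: 1110318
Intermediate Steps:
b(o, c) = -6 + o + o*c² (b(o, c) = -6 + ((c*o)*c + o) = -6 + (o*c² + o) = -6 + (o + o*c²) = -6 + o + o*c²)
U(V, A) = -11 + A*V
t = 1109501 (t = -17760 + (-6 + 71 + 71*126²) = -17760 + (-6 + 71 + 71*15876) = -17760 + (-6 + 71 + 1127196) = -17760 + 1127261 = 1109501)
L(l) = 108 + l
L(U(8*6, 15)) + t = (108 + (-11 + 15*(8*6))) + 1109501 = (108 + (-11 + 15*48)) + 1109501 = (108 + (-11 + 720)) + 1109501 = (108 + 709) + 1109501 = 817 + 1109501 = 1110318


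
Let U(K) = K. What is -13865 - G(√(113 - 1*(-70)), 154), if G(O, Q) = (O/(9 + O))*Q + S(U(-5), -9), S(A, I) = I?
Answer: -240249/17 + 231*√183/17 ≈ -13948.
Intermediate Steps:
G(O, Q) = -9 + O*Q/(9 + O) (G(O, Q) = (O/(9 + O))*Q - 9 = O*Q/(9 + O) - 9 = -9 + O*Q/(9 + O))
-13865 - G(√(113 - 1*(-70)), 154) = -13865 - (-81 - 9*√(113 - 1*(-70)) + √(113 - 1*(-70))*154)/(9 + √(113 - 1*(-70))) = -13865 - (-81 - 9*√(113 + 70) + √(113 + 70)*154)/(9 + √(113 + 70)) = -13865 - (-81 - 9*√183 + √183*154)/(9 + √183) = -13865 - (-81 - 9*√183 + 154*√183)/(9 + √183) = -13865 - (-81 + 145*√183)/(9 + √183)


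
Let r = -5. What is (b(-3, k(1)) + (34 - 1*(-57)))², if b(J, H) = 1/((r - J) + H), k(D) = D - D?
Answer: 32761/4 ≈ 8190.3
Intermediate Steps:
k(D) = 0
b(J, H) = 1/(-5 + H - J) (b(J, H) = 1/((-5 - J) + H) = 1/(-5 + H - J))
(b(-3, k(1)) + (34 - 1*(-57)))² = (1/(-5 + 0 - 1*(-3)) + (34 - 1*(-57)))² = (1/(-5 + 0 + 3) + (34 + 57))² = (1/(-2) + 91)² = (-½ + 91)² = (181/2)² = 32761/4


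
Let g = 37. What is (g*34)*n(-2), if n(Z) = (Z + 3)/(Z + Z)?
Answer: -629/2 ≈ -314.50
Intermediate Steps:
n(Z) = (3 + Z)/(2*Z) (n(Z) = (3 + Z)/((2*Z)) = (3 + Z)*(1/(2*Z)) = (3 + Z)/(2*Z))
(g*34)*n(-2) = (37*34)*((½)*(3 - 2)/(-2)) = 1258*((½)*(-½)*1) = 1258*(-¼) = -629/2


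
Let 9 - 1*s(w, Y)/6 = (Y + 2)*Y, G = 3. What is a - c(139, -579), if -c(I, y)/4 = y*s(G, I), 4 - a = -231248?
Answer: 272453892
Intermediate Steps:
a = 231252 (a = 4 - 1*(-231248) = 4 + 231248 = 231252)
s(w, Y) = 54 - 6*Y*(2 + Y) (s(w, Y) = 54 - 6*(Y + 2)*Y = 54 - 6*(2 + Y)*Y = 54 - 6*Y*(2 + Y))
c(I, y) = -4*y*(54 - 12*I - 6*I²)
a - c(139, -579) = 231252 - 24*(-579)*(-9 + 139² + 2*139) = 231252 - 24*(-579)*(-9 + 19321 + 278) = 231252 - 24*(-579)*19590 = 231252 - 1*(-272222640) = 231252 + 272222640 = 272453892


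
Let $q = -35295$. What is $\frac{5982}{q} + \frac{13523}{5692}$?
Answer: $\frac{147748247}{66966380} \approx 2.2063$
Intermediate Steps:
$\frac{5982}{q} + \frac{13523}{5692} = \frac{5982}{-35295} + \frac{13523}{5692} = 5982 \left(- \frac{1}{35295}\right) + 13523 \cdot \frac{1}{5692} = - \frac{1994}{11765} + \frac{13523}{5692} = \frac{147748247}{66966380}$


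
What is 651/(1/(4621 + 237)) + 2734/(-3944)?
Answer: 6236563009/1972 ≈ 3.1626e+6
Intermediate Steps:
651/(1/(4621 + 237)) + 2734/(-3944) = 651/(1/4858) + 2734*(-1/3944) = 651/(1/4858) - 1367/1972 = 651*4858 - 1367/1972 = 3162558 - 1367/1972 = 6236563009/1972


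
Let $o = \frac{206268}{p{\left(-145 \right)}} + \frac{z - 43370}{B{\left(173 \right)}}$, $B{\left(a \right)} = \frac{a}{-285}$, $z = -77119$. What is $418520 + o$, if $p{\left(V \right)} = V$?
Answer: $\frac{15442097761}{25085} \approx 6.1559 \cdot 10^{5}$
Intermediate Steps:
$B{\left(a \right)} = - \frac{a}{285}$ ($B{\left(a \right)} = a \left(- \frac{1}{285}\right) = - \frac{a}{285}$)
$o = \frac{4943523561}{25085}$ ($o = \frac{206268}{-145} + \frac{-77119 - 43370}{\left(- \frac{1}{285}\right) 173} = 206268 \left(- \frac{1}{145}\right) + \frac{-77119 - 43370}{- \frac{173}{285}} = - \frac{206268}{145} - - \frac{34339365}{173} = - \frac{206268}{145} + \frac{34339365}{173} = \frac{4943523561}{25085} \approx 1.9707 \cdot 10^{5}$)
$418520 + o = 418520 + \frac{4943523561}{25085} = \frac{15442097761}{25085}$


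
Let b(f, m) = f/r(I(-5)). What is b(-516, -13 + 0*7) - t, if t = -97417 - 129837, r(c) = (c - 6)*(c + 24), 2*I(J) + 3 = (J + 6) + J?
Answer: 177032930/779 ≈ 2.2726e+5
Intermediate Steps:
I(J) = 3/2 + J (I(J) = -3/2 + ((J + 6) + J)/2 = -3/2 + ((6 + J) + J)/2 = -3/2 + (6 + 2*J)/2 = -3/2 + (3 + J) = 3/2 + J)
r(c) = (-6 + c)*(24 + c)
t = -227254
b(f, m) = -4*f/779 (b(f, m) = f/(-144 + (3/2 - 5)² + 18*(3/2 - 5)) = f/(-144 + (-7/2)² + 18*(-7/2)) = f/(-144 + 49/4 - 63) = f/(-779/4) = f*(-4/779) = -4*f/779)
b(-516, -13 + 0*7) - t = -4/779*(-516) - 1*(-227254) = 2064/779 + 227254 = 177032930/779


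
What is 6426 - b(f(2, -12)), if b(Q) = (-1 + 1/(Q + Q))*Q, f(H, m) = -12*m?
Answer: 13139/2 ≈ 6569.5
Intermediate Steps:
b(Q) = Q*(-1 + 1/(2*Q)) (b(Q) = (-1 + 1/(2*Q))*Q = Q*(-1 + 1/(2*Q)))
6426 - b(f(2, -12)) = 6426 - (1/2 - (-12)*(-12)) = 6426 - (1/2 - 1*144) = 6426 - (1/2 - 144) = 6426 - 1*(-287/2) = 6426 + 287/2 = 13139/2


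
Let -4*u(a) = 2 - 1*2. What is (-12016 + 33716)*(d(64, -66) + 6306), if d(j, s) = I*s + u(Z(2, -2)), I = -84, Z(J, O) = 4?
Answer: 257145000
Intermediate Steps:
u(a) = 0 (u(a) = -(2 - 1*2)/4 = -(2 - 2)/4 = -¼*0 = 0)
d(j, s) = -84*s (d(j, s) = -84*s + 0 = -84*s)
(-12016 + 33716)*(d(64, -66) + 6306) = (-12016 + 33716)*(-84*(-66) + 6306) = 21700*(5544 + 6306) = 21700*11850 = 257145000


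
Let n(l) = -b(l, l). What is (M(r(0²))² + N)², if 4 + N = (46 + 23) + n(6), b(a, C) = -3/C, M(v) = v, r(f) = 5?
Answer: 32761/4 ≈ 8190.3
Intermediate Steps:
n(l) = 3/l (n(l) = -(-3)/l = 3/l)
N = 131/2 (N = -4 + ((46 + 23) + 3/6) = -4 + (69 + 3*(⅙)) = -4 + (69 + ½) = -4 + 139/2 = 131/2 ≈ 65.500)
(M(r(0²))² + N)² = (5² + 131/2)² = (25 + 131/2)² = (181/2)² = 32761/4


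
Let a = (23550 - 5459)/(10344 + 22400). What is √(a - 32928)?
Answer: I*√8825951527426/16372 ≈ 181.46*I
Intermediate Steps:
a = 18091/32744 ≈ 0.55250
√(a - 32928) = √(18091/32744 - 32928) = √(-1078176341/32744) = I*√8825951527426/16372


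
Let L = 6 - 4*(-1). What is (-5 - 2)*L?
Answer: -70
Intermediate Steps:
L = 10 (L = 6 + 4 = 10)
(-5 - 2)*L = (-5 - 2)*10 = -7*10 = -70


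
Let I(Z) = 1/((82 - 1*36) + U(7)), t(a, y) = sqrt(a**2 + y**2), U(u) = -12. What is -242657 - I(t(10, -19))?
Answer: -8250339/34 ≈ -2.4266e+5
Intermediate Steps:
I(Z) = 1/34 (I(Z) = 1/((82 - 1*36) - 12) = 1/((82 - 36) - 12) = 1/(46 - 12) = 1/34)
-242657 - I(t(10, -19)) = -242657 - 1*1/34 = -242657 - 1/34 = -8250339/34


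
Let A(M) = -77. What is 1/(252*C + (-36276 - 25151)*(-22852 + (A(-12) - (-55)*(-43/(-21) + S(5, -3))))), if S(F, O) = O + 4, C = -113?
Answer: 21/29360832307 ≈ 7.1524e-10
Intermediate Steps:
S(F, O) = 4 + O
1/(252*C + (-36276 - 25151)*(-22852 + (A(-12) - (-55)*(-43/(-21) + S(5, -3))))) = 1/(252*(-113) + (-36276 - 25151)*(-22852 + (-77 - (-55)*(-43/(-21) + (4 - 3))))) = 1/(-28476 - 61427*(-22852 + (-77 - (-55)*(-43*(-1/21) + 1)))) = 1/(-28476 - 61427*(-22852 + (-77 - (-55)*(43/21 + 1)))) = 1/(-28476 - 61427*(-22852 + (-77 - (-55)*64/21))) = 1/(-28476 - 61427*(-22852 + (-77 - 1*(-3520/21)))) = 1/(-28476 - 61427*(-22852 + (-77 + 3520/21))) = 1/(-28476 - 61427*(-22852 + 1903/21)) = 1/(-28476 - 61427*(-477989/21)) = 1/(-28476 + 29361430303/21) = 1/(29360832307/21) = 21/29360832307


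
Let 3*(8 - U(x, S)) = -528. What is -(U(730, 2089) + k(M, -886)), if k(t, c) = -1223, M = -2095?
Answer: 1039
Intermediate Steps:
U(x, S) = 184 (U(x, S) = 8 - ⅓*(-528) = 8 + 176 = 184)
-(U(730, 2089) + k(M, -886)) = -(184 - 1223) = -1*(-1039) = 1039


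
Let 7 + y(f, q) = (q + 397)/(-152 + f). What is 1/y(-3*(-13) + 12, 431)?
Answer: -101/1535 ≈ -0.065798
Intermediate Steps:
y(f, q) = -7 + (397 + q)/(-152 + f) (y(f, q) = -7 + (q + 397)/(-152 + f) = -7 + (397 + q)/(-152 + f))
1/y(-3*(-13) + 12, 431) = 1/((1461 + 431 - 7*(-3*(-13) + 12))/(-152 + (-3*(-13) + 12))) = 1/((1461 + 431 - 7*(39 + 12))/(-152 + (39 + 12))) = 1/((1461 + 431 - 7*51)/(-152 + 51)) = 1/((1461 + 431 - 357)/(-101)) = 1/(-1/101*1535) = 1/(-1535/101) = -101/1535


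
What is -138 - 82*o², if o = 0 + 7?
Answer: -4156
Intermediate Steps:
o = 7
-138 - 82*o² = -138 - 82*7² = -138 - 82*49 = -138 - 4018 = -4156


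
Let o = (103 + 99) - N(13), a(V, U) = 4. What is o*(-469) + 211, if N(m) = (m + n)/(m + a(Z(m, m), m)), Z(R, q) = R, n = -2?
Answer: -1601800/17 ≈ -94224.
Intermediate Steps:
N(m) = (-2 + m)/(4 + m) (N(m) = (m - 2)/(m + 4) = (-2 + m)/(4 + m))
o = 3423/17 (o = (103 + 99) - (-2 + 13)/(4 + 13) = 202 - 11/17 = 3423/17 ≈ 201.35)
o*(-469) + 211 = (3423/17)*(-469) + 211 = -1605387/17 + 211 = -1601800/17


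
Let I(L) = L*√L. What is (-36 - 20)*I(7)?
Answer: -392*√7 ≈ -1037.1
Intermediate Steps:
I(L) = L^(3/2)
(-36 - 20)*I(7) = (-36 - 20)*7^(3/2) = -392*√7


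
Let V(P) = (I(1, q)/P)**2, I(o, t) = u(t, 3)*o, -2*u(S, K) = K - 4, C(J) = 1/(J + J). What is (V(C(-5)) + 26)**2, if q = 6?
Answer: 2601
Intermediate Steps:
C(J) = 1/(2*J)
u(S, K) = 2 - K/2 (u(S, K) = -(K - 4)/2 = -(-4 + K)/2 = 2 - K/2)
I(o, t) = o/2 (I(o, t) = (2 - 1/2*3)*o = (2 - 3/2)*o = o/2)
V(P) = 1/(4*P**2) (V(P) = (((1/2)*1)/P)**2 = (1/(2*P))**2 = 1/(4*P**2))
(V(C(-5)) + 26)**2 = (1/(4*((1/2)/(-5))**2) + 26)**2 = (1/(4*((1/2)*(-1/5))**2) + 26)**2 = (1/(4*(-1/10)**2) + 26)**2 = ((1/4)*100 + 26)**2 = (25 + 26)**2 = 51**2 = 2601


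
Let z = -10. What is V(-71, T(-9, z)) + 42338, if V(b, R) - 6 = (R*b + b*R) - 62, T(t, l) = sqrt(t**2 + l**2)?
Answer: 42282 - 142*sqrt(181) ≈ 40372.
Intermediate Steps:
T(t, l) = sqrt(l**2 + t**2)
V(b, R) = -56 + 2*R*b (V(b, R) = 6 + ((R*b + b*R) - 62) = 6 + ((R*b + R*b) - 62) = 6 + (2*R*b - 62) = 6 + (-62 + 2*R*b) = -56 + 2*R*b)
V(-71, T(-9, z)) + 42338 = (-56 + 2*sqrt((-10)**2 + (-9)**2)*(-71)) + 42338 = (-56 + 2*sqrt(100 + 81)*(-71)) + 42338 = (-56 + 2*sqrt(181)*(-71)) + 42338 = (-56 - 142*sqrt(181)) + 42338 = 42282 - 142*sqrt(181)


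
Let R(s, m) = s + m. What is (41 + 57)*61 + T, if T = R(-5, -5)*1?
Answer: 5968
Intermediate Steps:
R(s, m) = m + s
T = -10 (T = (-5 - 5)*1 = -10*1 = -10)
(41 + 57)*61 + T = (41 + 57)*61 - 10 = 98*61 - 10 = 5978 - 10 = 5968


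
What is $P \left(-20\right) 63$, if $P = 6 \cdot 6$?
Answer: $-45360$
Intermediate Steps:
$P = 36$
$P \left(-20\right) 63 = 36 \left(-20\right) 63 = \left(-720\right) 63 = -45360$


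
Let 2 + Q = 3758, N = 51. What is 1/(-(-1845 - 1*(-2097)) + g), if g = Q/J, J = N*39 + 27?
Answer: -168/42023 ≈ -0.0039978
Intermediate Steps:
Q = 3756 (Q = -2 + 3758 = 3756)
J = 2016 (J = 51*39 + 27 = 1989 + 27 = 2016)
g = 313/168 (g = 3756/2016 = 3756*(1/2016) = 313/168 ≈ 1.8631)
1/(-(-1845 - 1*(-2097)) + g) = 1/(-(-1845 - 1*(-2097)) + 313/168) = 1/(-(-1845 + 2097) + 313/168) = 1/(-1*252 + 313/168) = 1/(-252 + 313/168) = 1/(-42023/168) = -168/42023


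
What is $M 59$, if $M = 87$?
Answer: $5133$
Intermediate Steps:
$M 59 = 87 \cdot 59 = 5133$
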